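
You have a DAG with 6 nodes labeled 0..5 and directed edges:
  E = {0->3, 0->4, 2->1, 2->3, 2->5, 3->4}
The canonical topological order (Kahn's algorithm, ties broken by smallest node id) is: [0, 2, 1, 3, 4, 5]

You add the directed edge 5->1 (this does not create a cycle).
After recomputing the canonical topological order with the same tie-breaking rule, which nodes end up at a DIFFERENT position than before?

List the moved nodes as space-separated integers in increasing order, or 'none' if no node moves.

Old toposort: [0, 2, 1, 3, 4, 5]
Added edge 5->1
Recompute Kahn (smallest-id tiebreak):
  initial in-degrees: [0, 2, 0, 2, 2, 1]
  ready (indeg=0): [0, 2]
  pop 0: indeg[3]->1; indeg[4]->1 | ready=[2] | order so far=[0]
  pop 2: indeg[1]->1; indeg[3]->0; indeg[5]->0 | ready=[3, 5] | order so far=[0, 2]
  pop 3: indeg[4]->0 | ready=[4, 5] | order so far=[0, 2, 3]
  pop 4: no out-edges | ready=[5] | order so far=[0, 2, 3, 4]
  pop 5: indeg[1]->0 | ready=[1] | order so far=[0, 2, 3, 4, 5]
  pop 1: no out-edges | ready=[] | order so far=[0, 2, 3, 4, 5, 1]
New canonical toposort: [0, 2, 3, 4, 5, 1]
Compare positions:
  Node 0: index 0 -> 0 (same)
  Node 1: index 2 -> 5 (moved)
  Node 2: index 1 -> 1 (same)
  Node 3: index 3 -> 2 (moved)
  Node 4: index 4 -> 3 (moved)
  Node 5: index 5 -> 4 (moved)
Nodes that changed position: 1 3 4 5

Answer: 1 3 4 5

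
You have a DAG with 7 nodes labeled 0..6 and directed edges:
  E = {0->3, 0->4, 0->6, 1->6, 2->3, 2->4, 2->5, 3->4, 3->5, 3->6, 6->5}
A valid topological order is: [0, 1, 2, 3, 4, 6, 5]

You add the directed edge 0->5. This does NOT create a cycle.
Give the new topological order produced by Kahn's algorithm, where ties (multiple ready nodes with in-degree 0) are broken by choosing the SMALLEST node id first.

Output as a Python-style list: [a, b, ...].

Old toposort: [0, 1, 2, 3, 4, 6, 5]
Added edge: 0->5
Position of 0 (0) < position of 5 (6). Old order still valid.
Run Kahn's algorithm (break ties by smallest node id):
  initial in-degrees: [0, 0, 0, 2, 3, 4, 3]
  ready (indeg=0): [0, 1, 2]
  pop 0: indeg[3]->1; indeg[4]->2; indeg[5]->3; indeg[6]->2 | ready=[1, 2] | order so far=[0]
  pop 1: indeg[6]->1 | ready=[2] | order so far=[0, 1]
  pop 2: indeg[3]->0; indeg[4]->1; indeg[5]->2 | ready=[3] | order so far=[0, 1, 2]
  pop 3: indeg[4]->0; indeg[5]->1; indeg[6]->0 | ready=[4, 6] | order so far=[0, 1, 2, 3]
  pop 4: no out-edges | ready=[6] | order so far=[0, 1, 2, 3, 4]
  pop 6: indeg[5]->0 | ready=[5] | order so far=[0, 1, 2, 3, 4, 6]
  pop 5: no out-edges | ready=[] | order so far=[0, 1, 2, 3, 4, 6, 5]
  Result: [0, 1, 2, 3, 4, 6, 5]

Answer: [0, 1, 2, 3, 4, 6, 5]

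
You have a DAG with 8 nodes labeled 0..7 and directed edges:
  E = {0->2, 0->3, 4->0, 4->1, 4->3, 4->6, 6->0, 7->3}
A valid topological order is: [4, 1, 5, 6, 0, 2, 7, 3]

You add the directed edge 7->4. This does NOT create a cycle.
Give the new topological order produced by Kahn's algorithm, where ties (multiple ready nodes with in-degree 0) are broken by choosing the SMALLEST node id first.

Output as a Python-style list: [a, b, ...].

Answer: [5, 7, 4, 1, 6, 0, 2, 3]

Derivation:
Old toposort: [4, 1, 5, 6, 0, 2, 7, 3]
Added edge: 7->4
Position of 7 (6) > position of 4 (0). Must reorder: 7 must now come before 4.
Run Kahn's algorithm (break ties by smallest node id):
  initial in-degrees: [2, 1, 1, 3, 1, 0, 1, 0]
  ready (indeg=0): [5, 7]
  pop 5: no out-edges | ready=[7] | order so far=[5]
  pop 7: indeg[3]->2; indeg[4]->0 | ready=[4] | order so far=[5, 7]
  pop 4: indeg[0]->1; indeg[1]->0; indeg[3]->1; indeg[6]->0 | ready=[1, 6] | order so far=[5, 7, 4]
  pop 1: no out-edges | ready=[6] | order so far=[5, 7, 4, 1]
  pop 6: indeg[0]->0 | ready=[0] | order so far=[5, 7, 4, 1, 6]
  pop 0: indeg[2]->0; indeg[3]->0 | ready=[2, 3] | order so far=[5, 7, 4, 1, 6, 0]
  pop 2: no out-edges | ready=[3] | order so far=[5, 7, 4, 1, 6, 0, 2]
  pop 3: no out-edges | ready=[] | order so far=[5, 7, 4, 1, 6, 0, 2, 3]
  Result: [5, 7, 4, 1, 6, 0, 2, 3]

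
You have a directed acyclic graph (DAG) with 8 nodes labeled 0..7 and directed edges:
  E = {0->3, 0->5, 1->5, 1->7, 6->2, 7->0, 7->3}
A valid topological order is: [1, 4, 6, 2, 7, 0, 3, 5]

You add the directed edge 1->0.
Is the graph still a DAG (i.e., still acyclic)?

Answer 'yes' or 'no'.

Answer: yes

Derivation:
Given toposort: [1, 4, 6, 2, 7, 0, 3, 5]
Position of 1: index 0; position of 0: index 5
New edge 1->0: forward
Forward edge: respects the existing order. Still a DAG, same toposort still valid.
Still a DAG? yes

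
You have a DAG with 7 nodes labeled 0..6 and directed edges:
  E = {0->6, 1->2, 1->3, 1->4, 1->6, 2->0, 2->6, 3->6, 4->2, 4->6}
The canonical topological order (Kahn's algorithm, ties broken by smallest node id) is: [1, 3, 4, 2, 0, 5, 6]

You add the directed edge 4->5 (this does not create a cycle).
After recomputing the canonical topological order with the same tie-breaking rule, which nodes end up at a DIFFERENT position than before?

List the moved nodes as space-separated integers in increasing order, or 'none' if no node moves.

Old toposort: [1, 3, 4, 2, 0, 5, 6]
Added edge 4->5
Recompute Kahn (smallest-id tiebreak):
  initial in-degrees: [1, 0, 2, 1, 1, 1, 5]
  ready (indeg=0): [1]
  pop 1: indeg[2]->1; indeg[3]->0; indeg[4]->0; indeg[6]->4 | ready=[3, 4] | order so far=[1]
  pop 3: indeg[6]->3 | ready=[4] | order so far=[1, 3]
  pop 4: indeg[2]->0; indeg[5]->0; indeg[6]->2 | ready=[2, 5] | order so far=[1, 3, 4]
  pop 2: indeg[0]->0; indeg[6]->1 | ready=[0, 5] | order so far=[1, 3, 4, 2]
  pop 0: indeg[6]->0 | ready=[5, 6] | order so far=[1, 3, 4, 2, 0]
  pop 5: no out-edges | ready=[6] | order so far=[1, 3, 4, 2, 0, 5]
  pop 6: no out-edges | ready=[] | order so far=[1, 3, 4, 2, 0, 5, 6]
New canonical toposort: [1, 3, 4, 2, 0, 5, 6]
Compare positions:
  Node 0: index 4 -> 4 (same)
  Node 1: index 0 -> 0 (same)
  Node 2: index 3 -> 3 (same)
  Node 3: index 1 -> 1 (same)
  Node 4: index 2 -> 2 (same)
  Node 5: index 5 -> 5 (same)
  Node 6: index 6 -> 6 (same)
Nodes that changed position: none

Answer: none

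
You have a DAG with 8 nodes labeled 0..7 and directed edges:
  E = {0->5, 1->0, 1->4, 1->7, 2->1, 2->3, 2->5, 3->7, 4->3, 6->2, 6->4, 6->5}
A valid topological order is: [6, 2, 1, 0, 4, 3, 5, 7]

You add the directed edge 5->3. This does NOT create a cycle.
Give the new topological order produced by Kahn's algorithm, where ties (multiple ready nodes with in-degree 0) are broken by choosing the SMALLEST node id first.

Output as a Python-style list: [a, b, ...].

Old toposort: [6, 2, 1, 0, 4, 3, 5, 7]
Added edge: 5->3
Position of 5 (6) > position of 3 (5). Must reorder: 5 must now come before 3.
Run Kahn's algorithm (break ties by smallest node id):
  initial in-degrees: [1, 1, 1, 3, 2, 3, 0, 2]
  ready (indeg=0): [6]
  pop 6: indeg[2]->0; indeg[4]->1; indeg[5]->2 | ready=[2] | order so far=[6]
  pop 2: indeg[1]->0; indeg[3]->2; indeg[5]->1 | ready=[1] | order so far=[6, 2]
  pop 1: indeg[0]->0; indeg[4]->0; indeg[7]->1 | ready=[0, 4] | order so far=[6, 2, 1]
  pop 0: indeg[5]->0 | ready=[4, 5] | order so far=[6, 2, 1, 0]
  pop 4: indeg[3]->1 | ready=[5] | order so far=[6, 2, 1, 0, 4]
  pop 5: indeg[3]->0 | ready=[3] | order so far=[6, 2, 1, 0, 4, 5]
  pop 3: indeg[7]->0 | ready=[7] | order so far=[6, 2, 1, 0, 4, 5, 3]
  pop 7: no out-edges | ready=[] | order so far=[6, 2, 1, 0, 4, 5, 3, 7]
  Result: [6, 2, 1, 0, 4, 5, 3, 7]

Answer: [6, 2, 1, 0, 4, 5, 3, 7]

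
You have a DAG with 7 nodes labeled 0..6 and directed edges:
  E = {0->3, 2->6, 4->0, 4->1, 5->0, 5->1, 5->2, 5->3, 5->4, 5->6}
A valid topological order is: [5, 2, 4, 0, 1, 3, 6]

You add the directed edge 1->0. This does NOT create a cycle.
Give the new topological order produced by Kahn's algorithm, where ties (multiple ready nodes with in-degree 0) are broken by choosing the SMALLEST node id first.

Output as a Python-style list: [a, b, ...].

Answer: [5, 2, 4, 1, 0, 3, 6]

Derivation:
Old toposort: [5, 2, 4, 0, 1, 3, 6]
Added edge: 1->0
Position of 1 (4) > position of 0 (3). Must reorder: 1 must now come before 0.
Run Kahn's algorithm (break ties by smallest node id):
  initial in-degrees: [3, 2, 1, 2, 1, 0, 2]
  ready (indeg=0): [5]
  pop 5: indeg[0]->2; indeg[1]->1; indeg[2]->0; indeg[3]->1; indeg[4]->0; indeg[6]->1 | ready=[2, 4] | order so far=[5]
  pop 2: indeg[6]->0 | ready=[4, 6] | order so far=[5, 2]
  pop 4: indeg[0]->1; indeg[1]->0 | ready=[1, 6] | order so far=[5, 2, 4]
  pop 1: indeg[0]->0 | ready=[0, 6] | order so far=[5, 2, 4, 1]
  pop 0: indeg[3]->0 | ready=[3, 6] | order so far=[5, 2, 4, 1, 0]
  pop 3: no out-edges | ready=[6] | order so far=[5, 2, 4, 1, 0, 3]
  pop 6: no out-edges | ready=[] | order so far=[5, 2, 4, 1, 0, 3, 6]
  Result: [5, 2, 4, 1, 0, 3, 6]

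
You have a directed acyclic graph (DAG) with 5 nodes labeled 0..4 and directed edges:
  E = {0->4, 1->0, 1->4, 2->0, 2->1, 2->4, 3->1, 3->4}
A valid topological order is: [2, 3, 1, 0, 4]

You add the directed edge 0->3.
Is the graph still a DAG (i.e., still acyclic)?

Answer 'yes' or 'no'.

Given toposort: [2, 3, 1, 0, 4]
Position of 0: index 3; position of 3: index 1
New edge 0->3: backward (u after v in old order)
Backward edge: old toposort is now invalid. Check if this creates a cycle.
Does 3 already reach 0? Reachable from 3: [0, 1, 3, 4]. YES -> cycle!
Still a DAG? no

Answer: no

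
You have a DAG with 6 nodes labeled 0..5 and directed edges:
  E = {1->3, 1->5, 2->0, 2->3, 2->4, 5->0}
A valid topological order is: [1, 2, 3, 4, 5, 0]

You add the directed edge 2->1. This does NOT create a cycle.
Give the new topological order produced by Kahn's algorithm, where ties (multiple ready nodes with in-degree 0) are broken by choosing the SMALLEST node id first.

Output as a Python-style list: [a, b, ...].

Answer: [2, 1, 3, 4, 5, 0]

Derivation:
Old toposort: [1, 2, 3, 4, 5, 0]
Added edge: 2->1
Position of 2 (1) > position of 1 (0). Must reorder: 2 must now come before 1.
Run Kahn's algorithm (break ties by smallest node id):
  initial in-degrees: [2, 1, 0, 2, 1, 1]
  ready (indeg=0): [2]
  pop 2: indeg[0]->1; indeg[1]->0; indeg[3]->1; indeg[4]->0 | ready=[1, 4] | order so far=[2]
  pop 1: indeg[3]->0; indeg[5]->0 | ready=[3, 4, 5] | order so far=[2, 1]
  pop 3: no out-edges | ready=[4, 5] | order so far=[2, 1, 3]
  pop 4: no out-edges | ready=[5] | order so far=[2, 1, 3, 4]
  pop 5: indeg[0]->0 | ready=[0] | order so far=[2, 1, 3, 4, 5]
  pop 0: no out-edges | ready=[] | order so far=[2, 1, 3, 4, 5, 0]
  Result: [2, 1, 3, 4, 5, 0]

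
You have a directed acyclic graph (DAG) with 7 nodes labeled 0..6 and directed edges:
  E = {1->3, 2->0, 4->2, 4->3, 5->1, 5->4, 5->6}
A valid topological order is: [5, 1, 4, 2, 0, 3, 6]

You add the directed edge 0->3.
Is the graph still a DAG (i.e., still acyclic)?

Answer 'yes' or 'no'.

Answer: yes

Derivation:
Given toposort: [5, 1, 4, 2, 0, 3, 6]
Position of 0: index 4; position of 3: index 5
New edge 0->3: forward
Forward edge: respects the existing order. Still a DAG, same toposort still valid.
Still a DAG? yes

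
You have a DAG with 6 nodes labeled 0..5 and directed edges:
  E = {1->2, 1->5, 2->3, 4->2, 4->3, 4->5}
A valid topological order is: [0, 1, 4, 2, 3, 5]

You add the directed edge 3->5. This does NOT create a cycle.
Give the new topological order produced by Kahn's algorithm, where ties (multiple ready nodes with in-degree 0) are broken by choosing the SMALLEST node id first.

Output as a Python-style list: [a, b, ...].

Answer: [0, 1, 4, 2, 3, 5]

Derivation:
Old toposort: [0, 1, 4, 2, 3, 5]
Added edge: 3->5
Position of 3 (4) < position of 5 (5). Old order still valid.
Run Kahn's algorithm (break ties by smallest node id):
  initial in-degrees: [0, 0, 2, 2, 0, 3]
  ready (indeg=0): [0, 1, 4]
  pop 0: no out-edges | ready=[1, 4] | order so far=[0]
  pop 1: indeg[2]->1; indeg[5]->2 | ready=[4] | order so far=[0, 1]
  pop 4: indeg[2]->0; indeg[3]->1; indeg[5]->1 | ready=[2] | order so far=[0, 1, 4]
  pop 2: indeg[3]->0 | ready=[3] | order so far=[0, 1, 4, 2]
  pop 3: indeg[5]->0 | ready=[5] | order so far=[0, 1, 4, 2, 3]
  pop 5: no out-edges | ready=[] | order so far=[0, 1, 4, 2, 3, 5]
  Result: [0, 1, 4, 2, 3, 5]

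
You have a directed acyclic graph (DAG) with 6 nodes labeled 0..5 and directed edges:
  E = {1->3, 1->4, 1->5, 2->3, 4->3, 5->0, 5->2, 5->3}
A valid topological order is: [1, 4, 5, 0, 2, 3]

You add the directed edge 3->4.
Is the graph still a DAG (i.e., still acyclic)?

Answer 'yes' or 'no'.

Answer: no

Derivation:
Given toposort: [1, 4, 5, 0, 2, 3]
Position of 3: index 5; position of 4: index 1
New edge 3->4: backward (u after v in old order)
Backward edge: old toposort is now invalid. Check if this creates a cycle.
Does 4 already reach 3? Reachable from 4: [3, 4]. YES -> cycle!
Still a DAG? no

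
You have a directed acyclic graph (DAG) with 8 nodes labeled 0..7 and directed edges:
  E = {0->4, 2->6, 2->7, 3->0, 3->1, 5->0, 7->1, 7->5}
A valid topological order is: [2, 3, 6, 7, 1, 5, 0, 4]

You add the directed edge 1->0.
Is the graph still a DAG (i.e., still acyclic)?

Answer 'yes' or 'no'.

Answer: yes

Derivation:
Given toposort: [2, 3, 6, 7, 1, 5, 0, 4]
Position of 1: index 4; position of 0: index 6
New edge 1->0: forward
Forward edge: respects the existing order. Still a DAG, same toposort still valid.
Still a DAG? yes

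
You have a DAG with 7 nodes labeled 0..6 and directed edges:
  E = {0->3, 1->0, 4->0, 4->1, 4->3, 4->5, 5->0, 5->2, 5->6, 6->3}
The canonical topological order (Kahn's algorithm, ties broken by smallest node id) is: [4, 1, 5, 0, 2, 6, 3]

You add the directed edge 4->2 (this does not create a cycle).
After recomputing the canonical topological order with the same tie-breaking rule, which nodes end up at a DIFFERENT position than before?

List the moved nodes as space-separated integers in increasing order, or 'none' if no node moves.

Answer: none

Derivation:
Old toposort: [4, 1, 5, 0, 2, 6, 3]
Added edge 4->2
Recompute Kahn (smallest-id tiebreak):
  initial in-degrees: [3, 1, 2, 3, 0, 1, 1]
  ready (indeg=0): [4]
  pop 4: indeg[0]->2; indeg[1]->0; indeg[2]->1; indeg[3]->2; indeg[5]->0 | ready=[1, 5] | order so far=[4]
  pop 1: indeg[0]->1 | ready=[5] | order so far=[4, 1]
  pop 5: indeg[0]->0; indeg[2]->0; indeg[6]->0 | ready=[0, 2, 6] | order so far=[4, 1, 5]
  pop 0: indeg[3]->1 | ready=[2, 6] | order so far=[4, 1, 5, 0]
  pop 2: no out-edges | ready=[6] | order so far=[4, 1, 5, 0, 2]
  pop 6: indeg[3]->0 | ready=[3] | order so far=[4, 1, 5, 0, 2, 6]
  pop 3: no out-edges | ready=[] | order so far=[4, 1, 5, 0, 2, 6, 3]
New canonical toposort: [4, 1, 5, 0, 2, 6, 3]
Compare positions:
  Node 0: index 3 -> 3 (same)
  Node 1: index 1 -> 1 (same)
  Node 2: index 4 -> 4 (same)
  Node 3: index 6 -> 6 (same)
  Node 4: index 0 -> 0 (same)
  Node 5: index 2 -> 2 (same)
  Node 6: index 5 -> 5 (same)
Nodes that changed position: none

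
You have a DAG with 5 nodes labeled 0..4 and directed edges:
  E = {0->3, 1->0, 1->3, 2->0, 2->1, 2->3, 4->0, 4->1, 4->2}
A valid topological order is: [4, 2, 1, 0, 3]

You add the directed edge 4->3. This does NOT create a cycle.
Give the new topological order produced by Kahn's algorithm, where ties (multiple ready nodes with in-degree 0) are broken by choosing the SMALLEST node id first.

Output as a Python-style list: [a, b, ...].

Answer: [4, 2, 1, 0, 3]

Derivation:
Old toposort: [4, 2, 1, 0, 3]
Added edge: 4->3
Position of 4 (0) < position of 3 (4). Old order still valid.
Run Kahn's algorithm (break ties by smallest node id):
  initial in-degrees: [3, 2, 1, 4, 0]
  ready (indeg=0): [4]
  pop 4: indeg[0]->2; indeg[1]->1; indeg[2]->0; indeg[3]->3 | ready=[2] | order so far=[4]
  pop 2: indeg[0]->1; indeg[1]->0; indeg[3]->2 | ready=[1] | order so far=[4, 2]
  pop 1: indeg[0]->0; indeg[3]->1 | ready=[0] | order so far=[4, 2, 1]
  pop 0: indeg[3]->0 | ready=[3] | order so far=[4, 2, 1, 0]
  pop 3: no out-edges | ready=[] | order so far=[4, 2, 1, 0, 3]
  Result: [4, 2, 1, 0, 3]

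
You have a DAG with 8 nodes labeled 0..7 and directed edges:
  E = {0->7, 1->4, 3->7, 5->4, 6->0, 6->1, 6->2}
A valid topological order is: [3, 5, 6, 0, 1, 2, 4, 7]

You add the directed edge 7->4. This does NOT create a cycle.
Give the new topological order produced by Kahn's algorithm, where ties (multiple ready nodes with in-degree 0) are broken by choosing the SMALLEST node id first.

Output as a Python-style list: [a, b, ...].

Old toposort: [3, 5, 6, 0, 1, 2, 4, 7]
Added edge: 7->4
Position of 7 (7) > position of 4 (6). Must reorder: 7 must now come before 4.
Run Kahn's algorithm (break ties by smallest node id):
  initial in-degrees: [1, 1, 1, 0, 3, 0, 0, 2]
  ready (indeg=0): [3, 5, 6]
  pop 3: indeg[7]->1 | ready=[5, 6] | order so far=[3]
  pop 5: indeg[4]->2 | ready=[6] | order so far=[3, 5]
  pop 6: indeg[0]->0; indeg[1]->0; indeg[2]->0 | ready=[0, 1, 2] | order so far=[3, 5, 6]
  pop 0: indeg[7]->0 | ready=[1, 2, 7] | order so far=[3, 5, 6, 0]
  pop 1: indeg[4]->1 | ready=[2, 7] | order so far=[3, 5, 6, 0, 1]
  pop 2: no out-edges | ready=[7] | order so far=[3, 5, 6, 0, 1, 2]
  pop 7: indeg[4]->0 | ready=[4] | order so far=[3, 5, 6, 0, 1, 2, 7]
  pop 4: no out-edges | ready=[] | order so far=[3, 5, 6, 0, 1, 2, 7, 4]
  Result: [3, 5, 6, 0, 1, 2, 7, 4]

Answer: [3, 5, 6, 0, 1, 2, 7, 4]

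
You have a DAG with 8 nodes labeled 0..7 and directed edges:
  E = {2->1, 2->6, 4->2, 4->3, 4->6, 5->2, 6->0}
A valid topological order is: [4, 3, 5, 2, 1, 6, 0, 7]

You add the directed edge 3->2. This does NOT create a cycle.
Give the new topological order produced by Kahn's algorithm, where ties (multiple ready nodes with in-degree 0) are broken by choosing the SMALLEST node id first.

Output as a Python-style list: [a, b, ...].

Old toposort: [4, 3, 5, 2, 1, 6, 0, 7]
Added edge: 3->2
Position of 3 (1) < position of 2 (3). Old order still valid.
Run Kahn's algorithm (break ties by smallest node id):
  initial in-degrees: [1, 1, 3, 1, 0, 0, 2, 0]
  ready (indeg=0): [4, 5, 7]
  pop 4: indeg[2]->2; indeg[3]->0; indeg[6]->1 | ready=[3, 5, 7] | order so far=[4]
  pop 3: indeg[2]->1 | ready=[5, 7] | order so far=[4, 3]
  pop 5: indeg[2]->0 | ready=[2, 7] | order so far=[4, 3, 5]
  pop 2: indeg[1]->0; indeg[6]->0 | ready=[1, 6, 7] | order so far=[4, 3, 5, 2]
  pop 1: no out-edges | ready=[6, 7] | order so far=[4, 3, 5, 2, 1]
  pop 6: indeg[0]->0 | ready=[0, 7] | order so far=[4, 3, 5, 2, 1, 6]
  pop 0: no out-edges | ready=[7] | order so far=[4, 3, 5, 2, 1, 6, 0]
  pop 7: no out-edges | ready=[] | order so far=[4, 3, 5, 2, 1, 6, 0, 7]
  Result: [4, 3, 5, 2, 1, 6, 0, 7]

Answer: [4, 3, 5, 2, 1, 6, 0, 7]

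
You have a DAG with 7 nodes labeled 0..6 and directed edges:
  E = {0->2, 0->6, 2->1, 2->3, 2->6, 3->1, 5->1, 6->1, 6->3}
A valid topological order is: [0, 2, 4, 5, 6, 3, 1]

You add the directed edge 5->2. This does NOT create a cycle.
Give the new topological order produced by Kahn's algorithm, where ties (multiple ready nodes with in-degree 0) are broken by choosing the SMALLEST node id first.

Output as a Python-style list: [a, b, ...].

Answer: [0, 4, 5, 2, 6, 3, 1]

Derivation:
Old toposort: [0, 2, 4, 5, 6, 3, 1]
Added edge: 5->2
Position of 5 (3) > position of 2 (1). Must reorder: 5 must now come before 2.
Run Kahn's algorithm (break ties by smallest node id):
  initial in-degrees: [0, 4, 2, 2, 0, 0, 2]
  ready (indeg=0): [0, 4, 5]
  pop 0: indeg[2]->1; indeg[6]->1 | ready=[4, 5] | order so far=[0]
  pop 4: no out-edges | ready=[5] | order so far=[0, 4]
  pop 5: indeg[1]->3; indeg[2]->0 | ready=[2] | order so far=[0, 4, 5]
  pop 2: indeg[1]->2; indeg[3]->1; indeg[6]->0 | ready=[6] | order so far=[0, 4, 5, 2]
  pop 6: indeg[1]->1; indeg[3]->0 | ready=[3] | order so far=[0, 4, 5, 2, 6]
  pop 3: indeg[1]->0 | ready=[1] | order so far=[0, 4, 5, 2, 6, 3]
  pop 1: no out-edges | ready=[] | order so far=[0, 4, 5, 2, 6, 3, 1]
  Result: [0, 4, 5, 2, 6, 3, 1]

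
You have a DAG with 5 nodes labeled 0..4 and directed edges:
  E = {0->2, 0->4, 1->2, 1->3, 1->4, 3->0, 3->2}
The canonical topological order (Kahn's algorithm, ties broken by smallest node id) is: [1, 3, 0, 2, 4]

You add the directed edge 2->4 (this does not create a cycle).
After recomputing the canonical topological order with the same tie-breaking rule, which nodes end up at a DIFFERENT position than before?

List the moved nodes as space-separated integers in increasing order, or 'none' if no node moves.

Old toposort: [1, 3, 0, 2, 4]
Added edge 2->4
Recompute Kahn (smallest-id tiebreak):
  initial in-degrees: [1, 0, 3, 1, 3]
  ready (indeg=0): [1]
  pop 1: indeg[2]->2; indeg[3]->0; indeg[4]->2 | ready=[3] | order so far=[1]
  pop 3: indeg[0]->0; indeg[2]->1 | ready=[0] | order so far=[1, 3]
  pop 0: indeg[2]->0; indeg[4]->1 | ready=[2] | order so far=[1, 3, 0]
  pop 2: indeg[4]->0 | ready=[4] | order so far=[1, 3, 0, 2]
  pop 4: no out-edges | ready=[] | order so far=[1, 3, 0, 2, 4]
New canonical toposort: [1, 3, 0, 2, 4]
Compare positions:
  Node 0: index 2 -> 2 (same)
  Node 1: index 0 -> 0 (same)
  Node 2: index 3 -> 3 (same)
  Node 3: index 1 -> 1 (same)
  Node 4: index 4 -> 4 (same)
Nodes that changed position: none

Answer: none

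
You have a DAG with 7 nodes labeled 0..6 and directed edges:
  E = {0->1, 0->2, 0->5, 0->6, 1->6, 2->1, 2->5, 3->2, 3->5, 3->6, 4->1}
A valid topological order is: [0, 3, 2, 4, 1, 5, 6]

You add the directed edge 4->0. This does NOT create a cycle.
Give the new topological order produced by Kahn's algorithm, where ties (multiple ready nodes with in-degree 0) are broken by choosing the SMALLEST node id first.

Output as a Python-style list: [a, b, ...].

Old toposort: [0, 3, 2, 4, 1, 5, 6]
Added edge: 4->0
Position of 4 (3) > position of 0 (0). Must reorder: 4 must now come before 0.
Run Kahn's algorithm (break ties by smallest node id):
  initial in-degrees: [1, 3, 2, 0, 0, 3, 3]
  ready (indeg=0): [3, 4]
  pop 3: indeg[2]->1; indeg[5]->2; indeg[6]->2 | ready=[4] | order so far=[3]
  pop 4: indeg[0]->0; indeg[1]->2 | ready=[0] | order so far=[3, 4]
  pop 0: indeg[1]->1; indeg[2]->0; indeg[5]->1; indeg[6]->1 | ready=[2] | order so far=[3, 4, 0]
  pop 2: indeg[1]->0; indeg[5]->0 | ready=[1, 5] | order so far=[3, 4, 0, 2]
  pop 1: indeg[6]->0 | ready=[5, 6] | order so far=[3, 4, 0, 2, 1]
  pop 5: no out-edges | ready=[6] | order so far=[3, 4, 0, 2, 1, 5]
  pop 6: no out-edges | ready=[] | order so far=[3, 4, 0, 2, 1, 5, 6]
  Result: [3, 4, 0, 2, 1, 5, 6]

Answer: [3, 4, 0, 2, 1, 5, 6]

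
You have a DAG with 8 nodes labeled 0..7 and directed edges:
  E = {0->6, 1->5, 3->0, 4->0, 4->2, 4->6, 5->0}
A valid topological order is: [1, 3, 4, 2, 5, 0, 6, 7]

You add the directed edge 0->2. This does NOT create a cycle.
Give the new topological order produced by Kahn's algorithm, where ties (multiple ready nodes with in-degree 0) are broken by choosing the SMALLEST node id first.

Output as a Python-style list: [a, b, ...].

Answer: [1, 3, 4, 5, 0, 2, 6, 7]

Derivation:
Old toposort: [1, 3, 4, 2, 5, 0, 6, 7]
Added edge: 0->2
Position of 0 (5) > position of 2 (3). Must reorder: 0 must now come before 2.
Run Kahn's algorithm (break ties by smallest node id):
  initial in-degrees: [3, 0, 2, 0, 0, 1, 2, 0]
  ready (indeg=0): [1, 3, 4, 7]
  pop 1: indeg[5]->0 | ready=[3, 4, 5, 7] | order so far=[1]
  pop 3: indeg[0]->2 | ready=[4, 5, 7] | order so far=[1, 3]
  pop 4: indeg[0]->1; indeg[2]->1; indeg[6]->1 | ready=[5, 7] | order so far=[1, 3, 4]
  pop 5: indeg[0]->0 | ready=[0, 7] | order so far=[1, 3, 4, 5]
  pop 0: indeg[2]->0; indeg[6]->0 | ready=[2, 6, 7] | order so far=[1, 3, 4, 5, 0]
  pop 2: no out-edges | ready=[6, 7] | order so far=[1, 3, 4, 5, 0, 2]
  pop 6: no out-edges | ready=[7] | order so far=[1, 3, 4, 5, 0, 2, 6]
  pop 7: no out-edges | ready=[] | order so far=[1, 3, 4, 5, 0, 2, 6, 7]
  Result: [1, 3, 4, 5, 0, 2, 6, 7]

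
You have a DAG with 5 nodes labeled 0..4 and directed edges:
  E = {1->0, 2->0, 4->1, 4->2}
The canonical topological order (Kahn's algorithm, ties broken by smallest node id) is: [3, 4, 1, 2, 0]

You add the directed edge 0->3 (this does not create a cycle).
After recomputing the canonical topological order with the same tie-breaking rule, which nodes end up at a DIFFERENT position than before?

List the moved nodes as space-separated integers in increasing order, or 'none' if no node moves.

Old toposort: [3, 4, 1, 2, 0]
Added edge 0->3
Recompute Kahn (smallest-id tiebreak):
  initial in-degrees: [2, 1, 1, 1, 0]
  ready (indeg=0): [4]
  pop 4: indeg[1]->0; indeg[2]->0 | ready=[1, 2] | order so far=[4]
  pop 1: indeg[0]->1 | ready=[2] | order so far=[4, 1]
  pop 2: indeg[0]->0 | ready=[0] | order so far=[4, 1, 2]
  pop 0: indeg[3]->0 | ready=[3] | order so far=[4, 1, 2, 0]
  pop 3: no out-edges | ready=[] | order so far=[4, 1, 2, 0, 3]
New canonical toposort: [4, 1, 2, 0, 3]
Compare positions:
  Node 0: index 4 -> 3 (moved)
  Node 1: index 2 -> 1 (moved)
  Node 2: index 3 -> 2 (moved)
  Node 3: index 0 -> 4 (moved)
  Node 4: index 1 -> 0 (moved)
Nodes that changed position: 0 1 2 3 4

Answer: 0 1 2 3 4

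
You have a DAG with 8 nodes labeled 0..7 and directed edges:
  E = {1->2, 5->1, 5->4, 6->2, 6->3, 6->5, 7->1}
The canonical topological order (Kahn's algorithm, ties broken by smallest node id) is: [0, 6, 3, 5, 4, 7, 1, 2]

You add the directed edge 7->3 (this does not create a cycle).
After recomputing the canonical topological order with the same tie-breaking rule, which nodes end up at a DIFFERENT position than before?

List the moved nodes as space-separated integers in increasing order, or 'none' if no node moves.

Old toposort: [0, 6, 3, 5, 4, 7, 1, 2]
Added edge 7->3
Recompute Kahn (smallest-id tiebreak):
  initial in-degrees: [0, 2, 2, 2, 1, 1, 0, 0]
  ready (indeg=0): [0, 6, 7]
  pop 0: no out-edges | ready=[6, 7] | order so far=[0]
  pop 6: indeg[2]->1; indeg[3]->1; indeg[5]->0 | ready=[5, 7] | order so far=[0, 6]
  pop 5: indeg[1]->1; indeg[4]->0 | ready=[4, 7] | order so far=[0, 6, 5]
  pop 4: no out-edges | ready=[7] | order so far=[0, 6, 5, 4]
  pop 7: indeg[1]->0; indeg[3]->0 | ready=[1, 3] | order so far=[0, 6, 5, 4, 7]
  pop 1: indeg[2]->0 | ready=[2, 3] | order so far=[0, 6, 5, 4, 7, 1]
  pop 2: no out-edges | ready=[3] | order so far=[0, 6, 5, 4, 7, 1, 2]
  pop 3: no out-edges | ready=[] | order so far=[0, 6, 5, 4, 7, 1, 2, 3]
New canonical toposort: [0, 6, 5, 4, 7, 1, 2, 3]
Compare positions:
  Node 0: index 0 -> 0 (same)
  Node 1: index 6 -> 5 (moved)
  Node 2: index 7 -> 6 (moved)
  Node 3: index 2 -> 7 (moved)
  Node 4: index 4 -> 3 (moved)
  Node 5: index 3 -> 2 (moved)
  Node 6: index 1 -> 1 (same)
  Node 7: index 5 -> 4 (moved)
Nodes that changed position: 1 2 3 4 5 7

Answer: 1 2 3 4 5 7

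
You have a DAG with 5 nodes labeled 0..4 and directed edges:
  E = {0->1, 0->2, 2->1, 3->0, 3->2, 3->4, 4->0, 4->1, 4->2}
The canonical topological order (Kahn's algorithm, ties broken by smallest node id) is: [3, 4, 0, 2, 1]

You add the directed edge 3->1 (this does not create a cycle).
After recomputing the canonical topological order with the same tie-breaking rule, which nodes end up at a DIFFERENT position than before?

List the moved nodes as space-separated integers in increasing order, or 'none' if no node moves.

Answer: none

Derivation:
Old toposort: [3, 4, 0, 2, 1]
Added edge 3->1
Recompute Kahn (smallest-id tiebreak):
  initial in-degrees: [2, 4, 3, 0, 1]
  ready (indeg=0): [3]
  pop 3: indeg[0]->1; indeg[1]->3; indeg[2]->2; indeg[4]->0 | ready=[4] | order so far=[3]
  pop 4: indeg[0]->0; indeg[1]->2; indeg[2]->1 | ready=[0] | order so far=[3, 4]
  pop 0: indeg[1]->1; indeg[2]->0 | ready=[2] | order so far=[3, 4, 0]
  pop 2: indeg[1]->0 | ready=[1] | order so far=[3, 4, 0, 2]
  pop 1: no out-edges | ready=[] | order so far=[3, 4, 0, 2, 1]
New canonical toposort: [3, 4, 0, 2, 1]
Compare positions:
  Node 0: index 2 -> 2 (same)
  Node 1: index 4 -> 4 (same)
  Node 2: index 3 -> 3 (same)
  Node 3: index 0 -> 0 (same)
  Node 4: index 1 -> 1 (same)
Nodes that changed position: none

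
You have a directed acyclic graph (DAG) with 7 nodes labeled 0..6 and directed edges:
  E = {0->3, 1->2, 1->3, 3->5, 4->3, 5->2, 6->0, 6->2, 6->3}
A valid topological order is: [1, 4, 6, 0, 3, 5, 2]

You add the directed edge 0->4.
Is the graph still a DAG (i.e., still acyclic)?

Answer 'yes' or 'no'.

Answer: yes

Derivation:
Given toposort: [1, 4, 6, 0, 3, 5, 2]
Position of 0: index 3; position of 4: index 1
New edge 0->4: backward (u after v in old order)
Backward edge: old toposort is now invalid. Check if this creates a cycle.
Does 4 already reach 0? Reachable from 4: [2, 3, 4, 5]. NO -> still a DAG (reorder needed).
Still a DAG? yes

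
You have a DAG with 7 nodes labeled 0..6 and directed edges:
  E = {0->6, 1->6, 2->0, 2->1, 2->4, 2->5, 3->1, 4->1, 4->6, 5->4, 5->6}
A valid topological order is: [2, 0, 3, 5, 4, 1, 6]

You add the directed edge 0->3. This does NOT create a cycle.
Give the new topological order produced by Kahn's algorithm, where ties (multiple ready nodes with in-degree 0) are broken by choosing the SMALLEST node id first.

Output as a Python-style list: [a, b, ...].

Old toposort: [2, 0, 3, 5, 4, 1, 6]
Added edge: 0->3
Position of 0 (1) < position of 3 (2). Old order still valid.
Run Kahn's algorithm (break ties by smallest node id):
  initial in-degrees: [1, 3, 0, 1, 2, 1, 4]
  ready (indeg=0): [2]
  pop 2: indeg[0]->0; indeg[1]->2; indeg[4]->1; indeg[5]->0 | ready=[0, 5] | order so far=[2]
  pop 0: indeg[3]->0; indeg[6]->3 | ready=[3, 5] | order so far=[2, 0]
  pop 3: indeg[1]->1 | ready=[5] | order so far=[2, 0, 3]
  pop 5: indeg[4]->0; indeg[6]->2 | ready=[4] | order so far=[2, 0, 3, 5]
  pop 4: indeg[1]->0; indeg[6]->1 | ready=[1] | order so far=[2, 0, 3, 5, 4]
  pop 1: indeg[6]->0 | ready=[6] | order so far=[2, 0, 3, 5, 4, 1]
  pop 6: no out-edges | ready=[] | order so far=[2, 0, 3, 5, 4, 1, 6]
  Result: [2, 0, 3, 5, 4, 1, 6]

Answer: [2, 0, 3, 5, 4, 1, 6]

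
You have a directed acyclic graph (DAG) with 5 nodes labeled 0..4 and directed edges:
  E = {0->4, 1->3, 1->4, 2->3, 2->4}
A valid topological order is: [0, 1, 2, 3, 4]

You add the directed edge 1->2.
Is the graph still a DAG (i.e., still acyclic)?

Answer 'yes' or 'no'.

Answer: yes

Derivation:
Given toposort: [0, 1, 2, 3, 4]
Position of 1: index 1; position of 2: index 2
New edge 1->2: forward
Forward edge: respects the existing order. Still a DAG, same toposort still valid.
Still a DAG? yes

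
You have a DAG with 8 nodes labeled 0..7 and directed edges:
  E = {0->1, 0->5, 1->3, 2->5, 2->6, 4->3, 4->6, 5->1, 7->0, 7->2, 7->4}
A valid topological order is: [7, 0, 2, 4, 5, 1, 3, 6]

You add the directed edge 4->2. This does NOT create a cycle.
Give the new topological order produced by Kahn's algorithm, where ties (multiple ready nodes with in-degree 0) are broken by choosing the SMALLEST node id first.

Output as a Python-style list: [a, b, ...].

Answer: [7, 0, 4, 2, 5, 1, 3, 6]

Derivation:
Old toposort: [7, 0, 2, 4, 5, 1, 3, 6]
Added edge: 4->2
Position of 4 (3) > position of 2 (2). Must reorder: 4 must now come before 2.
Run Kahn's algorithm (break ties by smallest node id):
  initial in-degrees: [1, 2, 2, 2, 1, 2, 2, 0]
  ready (indeg=0): [7]
  pop 7: indeg[0]->0; indeg[2]->1; indeg[4]->0 | ready=[0, 4] | order so far=[7]
  pop 0: indeg[1]->1; indeg[5]->1 | ready=[4] | order so far=[7, 0]
  pop 4: indeg[2]->0; indeg[3]->1; indeg[6]->1 | ready=[2] | order so far=[7, 0, 4]
  pop 2: indeg[5]->0; indeg[6]->0 | ready=[5, 6] | order so far=[7, 0, 4, 2]
  pop 5: indeg[1]->0 | ready=[1, 6] | order so far=[7, 0, 4, 2, 5]
  pop 1: indeg[3]->0 | ready=[3, 6] | order so far=[7, 0, 4, 2, 5, 1]
  pop 3: no out-edges | ready=[6] | order so far=[7, 0, 4, 2, 5, 1, 3]
  pop 6: no out-edges | ready=[] | order so far=[7, 0, 4, 2, 5, 1, 3, 6]
  Result: [7, 0, 4, 2, 5, 1, 3, 6]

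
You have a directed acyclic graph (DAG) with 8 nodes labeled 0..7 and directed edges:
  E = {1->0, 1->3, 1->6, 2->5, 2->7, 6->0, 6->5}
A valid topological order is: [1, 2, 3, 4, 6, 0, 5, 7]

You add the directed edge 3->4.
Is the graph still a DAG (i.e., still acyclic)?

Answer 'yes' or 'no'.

Answer: yes

Derivation:
Given toposort: [1, 2, 3, 4, 6, 0, 5, 7]
Position of 3: index 2; position of 4: index 3
New edge 3->4: forward
Forward edge: respects the existing order. Still a DAG, same toposort still valid.
Still a DAG? yes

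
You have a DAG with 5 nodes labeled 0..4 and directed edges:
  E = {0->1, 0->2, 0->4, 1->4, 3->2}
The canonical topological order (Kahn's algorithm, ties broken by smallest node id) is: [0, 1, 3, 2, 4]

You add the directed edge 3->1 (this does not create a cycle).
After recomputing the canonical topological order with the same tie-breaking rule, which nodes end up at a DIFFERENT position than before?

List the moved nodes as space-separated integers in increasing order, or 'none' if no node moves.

Answer: 1 3

Derivation:
Old toposort: [0, 1, 3, 2, 4]
Added edge 3->1
Recompute Kahn (smallest-id tiebreak):
  initial in-degrees: [0, 2, 2, 0, 2]
  ready (indeg=0): [0, 3]
  pop 0: indeg[1]->1; indeg[2]->1; indeg[4]->1 | ready=[3] | order so far=[0]
  pop 3: indeg[1]->0; indeg[2]->0 | ready=[1, 2] | order so far=[0, 3]
  pop 1: indeg[4]->0 | ready=[2, 4] | order so far=[0, 3, 1]
  pop 2: no out-edges | ready=[4] | order so far=[0, 3, 1, 2]
  pop 4: no out-edges | ready=[] | order so far=[0, 3, 1, 2, 4]
New canonical toposort: [0, 3, 1, 2, 4]
Compare positions:
  Node 0: index 0 -> 0 (same)
  Node 1: index 1 -> 2 (moved)
  Node 2: index 3 -> 3 (same)
  Node 3: index 2 -> 1 (moved)
  Node 4: index 4 -> 4 (same)
Nodes that changed position: 1 3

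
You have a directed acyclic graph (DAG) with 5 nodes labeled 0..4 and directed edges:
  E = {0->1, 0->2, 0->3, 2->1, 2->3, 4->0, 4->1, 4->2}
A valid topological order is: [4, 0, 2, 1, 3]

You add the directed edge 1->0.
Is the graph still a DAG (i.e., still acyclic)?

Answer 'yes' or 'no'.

Given toposort: [4, 0, 2, 1, 3]
Position of 1: index 3; position of 0: index 1
New edge 1->0: backward (u after v in old order)
Backward edge: old toposort is now invalid. Check if this creates a cycle.
Does 0 already reach 1? Reachable from 0: [0, 1, 2, 3]. YES -> cycle!
Still a DAG? no

Answer: no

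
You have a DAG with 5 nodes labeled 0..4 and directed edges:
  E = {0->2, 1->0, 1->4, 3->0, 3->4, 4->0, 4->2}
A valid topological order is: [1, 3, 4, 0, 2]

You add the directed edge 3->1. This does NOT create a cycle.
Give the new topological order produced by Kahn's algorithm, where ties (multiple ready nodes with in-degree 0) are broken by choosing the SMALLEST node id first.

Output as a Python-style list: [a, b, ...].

Answer: [3, 1, 4, 0, 2]

Derivation:
Old toposort: [1, 3, 4, 0, 2]
Added edge: 3->1
Position of 3 (1) > position of 1 (0). Must reorder: 3 must now come before 1.
Run Kahn's algorithm (break ties by smallest node id):
  initial in-degrees: [3, 1, 2, 0, 2]
  ready (indeg=0): [3]
  pop 3: indeg[0]->2; indeg[1]->0; indeg[4]->1 | ready=[1] | order so far=[3]
  pop 1: indeg[0]->1; indeg[4]->0 | ready=[4] | order so far=[3, 1]
  pop 4: indeg[0]->0; indeg[2]->1 | ready=[0] | order so far=[3, 1, 4]
  pop 0: indeg[2]->0 | ready=[2] | order so far=[3, 1, 4, 0]
  pop 2: no out-edges | ready=[] | order so far=[3, 1, 4, 0, 2]
  Result: [3, 1, 4, 0, 2]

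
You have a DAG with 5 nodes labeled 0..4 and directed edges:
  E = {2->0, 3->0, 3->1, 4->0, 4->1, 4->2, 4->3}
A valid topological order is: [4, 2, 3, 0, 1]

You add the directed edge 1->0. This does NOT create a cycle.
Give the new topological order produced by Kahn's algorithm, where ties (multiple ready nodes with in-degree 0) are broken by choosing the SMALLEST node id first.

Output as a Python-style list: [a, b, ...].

Answer: [4, 2, 3, 1, 0]

Derivation:
Old toposort: [4, 2, 3, 0, 1]
Added edge: 1->0
Position of 1 (4) > position of 0 (3). Must reorder: 1 must now come before 0.
Run Kahn's algorithm (break ties by smallest node id):
  initial in-degrees: [4, 2, 1, 1, 0]
  ready (indeg=0): [4]
  pop 4: indeg[0]->3; indeg[1]->1; indeg[2]->0; indeg[3]->0 | ready=[2, 3] | order so far=[4]
  pop 2: indeg[0]->2 | ready=[3] | order so far=[4, 2]
  pop 3: indeg[0]->1; indeg[1]->0 | ready=[1] | order so far=[4, 2, 3]
  pop 1: indeg[0]->0 | ready=[0] | order so far=[4, 2, 3, 1]
  pop 0: no out-edges | ready=[] | order so far=[4, 2, 3, 1, 0]
  Result: [4, 2, 3, 1, 0]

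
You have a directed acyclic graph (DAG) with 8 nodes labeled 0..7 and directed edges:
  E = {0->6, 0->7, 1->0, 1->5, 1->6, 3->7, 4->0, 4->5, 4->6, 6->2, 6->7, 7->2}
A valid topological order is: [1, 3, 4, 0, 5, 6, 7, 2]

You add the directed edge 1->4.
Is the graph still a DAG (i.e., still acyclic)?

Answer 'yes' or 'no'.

Answer: yes

Derivation:
Given toposort: [1, 3, 4, 0, 5, 6, 7, 2]
Position of 1: index 0; position of 4: index 2
New edge 1->4: forward
Forward edge: respects the existing order. Still a DAG, same toposort still valid.
Still a DAG? yes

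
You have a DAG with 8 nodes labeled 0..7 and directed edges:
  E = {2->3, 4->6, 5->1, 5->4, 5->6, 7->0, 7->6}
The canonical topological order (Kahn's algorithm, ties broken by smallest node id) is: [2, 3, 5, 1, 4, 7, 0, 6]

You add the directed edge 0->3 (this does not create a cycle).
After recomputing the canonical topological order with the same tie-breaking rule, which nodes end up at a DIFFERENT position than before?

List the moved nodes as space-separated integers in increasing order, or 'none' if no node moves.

Answer: 0 1 3 4 5 7

Derivation:
Old toposort: [2, 3, 5, 1, 4, 7, 0, 6]
Added edge 0->3
Recompute Kahn (smallest-id tiebreak):
  initial in-degrees: [1, 1, 0, 2, 1, 0, 3, 0]
  ready (indeg=0): [2, 5, 7]
  pop 2: indeg[3]->1 | ready=[5, 7] | order so far=[2]
  pop 5: indeg[1]->0; indeg[4]->0; indeg[6]->2 | ready=[1, 4, 7] | order so far=[2, 5]
  pop 1: no out-edges | ready=[4, 7] | order so far=[2, 5, 1]
  pop 4: indeg[6]->1 | ready=[7] | order so far=[2, 5, 1, 4]
  pop 7: indeg[0]->0; indeg[6]->0 | ready=[0, 6] | order so far=[2, 5, 1, 4, 7]
  pop 0: indeg[3]->0 | ready=[3, 6] | order so far=[2, 5, 1, 4, 7, 0]
  pop 3: no out-edges | ready=[6] | order so far=[2, 5, 1, 4, 7, 0, 3]
  pop 6: no out-edges | ready=[] | order so far=[2, 5, 1, 4, 7, 0, 3, 6]
New canonical toposort: [2, 5, 1, 4, 7, 0, 3, 6]
Compare positions:
  Node 0: index 6 -> 5 (moved)
  Node 1: index 3 -> 2 (moved)
  Node 2: index 0 -> 0 (same)
  Node 3: index 1 -> 6 (moved)
  Node 4: index 4 -> 3 (moved)
  Node 5: index 2 -> 1 (moved)
  Node 6: index 7 -> 7 (same)
  Node 7: index 5 -> 4 (moved)
Nodes that changed position: 0 1 3 4 5 7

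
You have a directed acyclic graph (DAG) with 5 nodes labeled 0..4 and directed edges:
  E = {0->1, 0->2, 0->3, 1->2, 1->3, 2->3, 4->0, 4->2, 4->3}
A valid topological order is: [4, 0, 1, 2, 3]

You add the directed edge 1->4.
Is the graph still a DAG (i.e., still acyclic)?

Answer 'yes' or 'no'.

Answer: no

Derivation:
Given toposort: [4, 0, 1, 2, 3]
Position of 1: index 2; position of 4: index 0
New edge 1->4: backward (u after v in old order)
Backward edge: old toposort is now invalid. Check if this creates a cycle.
Does 4 already reach 1? Reachable from 4: [0, 1, 2, 3, 4]. YES -> cycle!
Still a DAG? no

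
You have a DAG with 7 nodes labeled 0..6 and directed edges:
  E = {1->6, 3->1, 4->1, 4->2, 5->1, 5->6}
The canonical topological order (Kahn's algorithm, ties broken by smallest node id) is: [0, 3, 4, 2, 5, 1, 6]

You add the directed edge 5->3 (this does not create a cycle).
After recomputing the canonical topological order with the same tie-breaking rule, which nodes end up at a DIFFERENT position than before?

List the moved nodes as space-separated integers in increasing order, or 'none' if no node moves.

Old toposort: [0, 3, 4, 2, 5, 1, 6]
Added edge 5->3
Recompute Kahn (smallest-id tiebreak):
  initial in-degrees: [0, 3, 1, 1, 0, 0, 2]
  ready (indeg=0): [0, 4, 5]
  pop 0: no out-edges | ready=[4, 5] | order so far=[0]
  pop 4: indeg[1]->2; indeg[2]->0 | ready=[2, 5] | order so far=[0, 4]
  pop 2: no out-edges | ready=[5] | order so far=[0, 4, 2]
  pop 5: indeg[1]->1; indeg[3]->0; indeg[6]->1 | ready=[3] | order so far=[0, 4, 2, 5]
  pop 3: indeg[1]->0 | ready=[1] | order so far=[0, 4, 2, 5, 3]
  pop 1: indeg[6]->0 | ready=[6] | order so far=[0, 4, 2, 5, 3, 1]
  pop 6: no out-edges | ready=[] | order so far=[0, 4, 2, 5, 3, 1, 6]
New canonical toposort: [0, 4, 2, 5, 3, 1, 6]
Compare positions:
  Node 0: index 0 -> 0 (same)
  Node 1: index 5 -> 5 (same)
  Node 2: index 3 -> 2 (moved)
  Node 3: index 1 -> 4 (moved)
  Node 4: index 2 -> 1 (moved)
  Node 5: index 4 -> 3 (moved)
  Node 6: index 6 -> 6 (same)
Nodes that changed position: 2 3 4 5

Answer: 2 3 4 5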